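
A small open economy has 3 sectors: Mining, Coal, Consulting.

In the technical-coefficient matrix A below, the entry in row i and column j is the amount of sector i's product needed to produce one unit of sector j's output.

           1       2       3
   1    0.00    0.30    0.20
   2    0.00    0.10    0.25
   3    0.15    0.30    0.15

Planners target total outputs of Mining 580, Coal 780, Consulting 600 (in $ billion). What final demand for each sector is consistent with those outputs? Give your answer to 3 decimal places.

d_1 = 226.000, d_2 = 552.000, d_3 = 189.000

I − A =
  [   1.00    -0.30    -0.20]
  [   0.00     0.90    -0.25]
  [  -0.15    -0.30     0.85]
d = (I − A) x:
  d_1 = (+1.00)·580 + (-0.30)·780 + (-0.20)·600 = 226.000
  d_2 = (+0.00)·580 + (+0.90)·780 + (-0.25)·600 = 552.000
  d_3 = (-0.15)·580 + (-0.30)·780 + (+0.85)·600 = 189.000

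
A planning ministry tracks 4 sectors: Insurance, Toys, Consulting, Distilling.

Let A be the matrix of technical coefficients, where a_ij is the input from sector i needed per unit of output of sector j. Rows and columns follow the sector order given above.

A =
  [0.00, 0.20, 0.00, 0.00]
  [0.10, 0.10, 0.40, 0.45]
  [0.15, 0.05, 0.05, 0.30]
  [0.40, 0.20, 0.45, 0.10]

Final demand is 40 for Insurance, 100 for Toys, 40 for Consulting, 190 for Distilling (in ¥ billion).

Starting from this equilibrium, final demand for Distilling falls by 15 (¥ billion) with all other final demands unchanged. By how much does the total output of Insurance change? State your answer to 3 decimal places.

I − A =
  [   1.00    -0.20     0.00     0.00]
  [  -0.10     0.90    -0.40    -0.45]
  [  -0.15    -0.05     0.95    -0.30]
  [  -0.40    -0.20    -0.45     0.90]
Compute the cofactors C_ij = (−1)^(i+j)·(3×3 minor ij) of I−A; the adjugate is their transpose:
adj(I−A) = Cᵀ =
  [ 0.510375   0.144000   0.112500   0.109500]
  [ 0.375375   0.720000   0.562500   0.547500]
  [ 0.235500   0.156000   0.666000   0.300000]
  [ 0.428000   0.302000   0.508000   0.804000]
det(I−A) = Σ_j (I−A)_1j·C_1j = (1.00)(0.510375) + (-0.20)(0.375375) + (0.00)(0.235500) + (0.00)(0.428000) = 0.4353
(I − A)⁻¹ = adj(I−A) / det(I−A) ≈
  [   1.1725     0.3308     0.2584     0.2516]
  [   0.8623     1.6540     1.2922     1.2578]
  [   0.5410     0.3584     1.5300     0.6892]
  [   0.9832     0.6938     1.1670     1.8470]
Δx = (I − A)⁻¹ Δd with Δd having -15 in the Distilling component and 0 elsewhere.
So Δx_I = L_ID · (-15), where L_ID = adj(I−A)_ID / det(I−A) = 0.109500 / 0.4353.
Δx_I = 0.109500 × (-15) / 0.4353 = -1.6425 / 0.4353 ≈ -3.773.

Δx_I = -3.773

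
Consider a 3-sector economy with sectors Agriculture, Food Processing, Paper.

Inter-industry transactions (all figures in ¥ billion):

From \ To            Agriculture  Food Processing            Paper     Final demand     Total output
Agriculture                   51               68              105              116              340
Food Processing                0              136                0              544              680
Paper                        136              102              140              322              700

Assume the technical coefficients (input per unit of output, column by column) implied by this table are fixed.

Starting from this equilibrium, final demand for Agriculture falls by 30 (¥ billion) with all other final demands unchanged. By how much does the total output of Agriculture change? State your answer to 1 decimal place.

Technical coefficients a_ij = z_ij / X_j:
  a_AA = 51/340 = 0.15, a_FA = 0/340 = 0.00, a_PA = 136/340 = 0.40
  a_AF = 68/680 = 0.10, a_FF = 136/680 = 0.20, a_PF = 102/680 = 0.15
  a_AP = 105/700 = 0.15, a_FP = 0/700 = 0.00, a_PP = 140/700 = 0.20
I − A =
  [   0.85    -0.10    -0.15]
  [   0.00     0.80     0.00]
  [  -0.40    -0.15     0.80]
Cofactors of I−A, C_ij = (−1)^(i+j)·(minor ij) (rows/columns in the sector order above):
  C_11 = (0.80)(0.80) − (0.00)(-0.15) = 0.6400
  C_12 = −[(0.00)(0.80) − (0.00)(-0.40)] = 0.0000
  C_13 = (0.00)(-0.15) − (0.80)(-0.40) = 0.3200
  C_21 = −[(-0.10)(0.80) − (-0.15)(-0.15)] = 0.1025
  C_22 = (0.85)(0.80) − (-0.15)(-0.40) = 0.6200
  C_23 = −[(0.85)(-0.15) − (-0.10)(-0.40)] = 0.1675
  C_31 = (-0.10)(0.00) − (-0.15)(0.80) = 0.1200
  C_32 = −[(0.85)(0.00) − (-0.15)(0.00)] = 0.0000
  C_33 = (0.85)(0.80) − (-0.10)(0.00) = 0.6800
det(I−A) = Σ_j (I−A)_1j·C_1j = (0.85)(0.6400) + (-0.10)(0.0000) + (-0.15)(0.3200) = 0.4960
adj(I−A) = Cᵀ =
  [ 0.6400   0.1025   0.1200]
  [ 0.0000   0.6200   0.0000]
  [ 0.3200   0.1675   0.6800]
(I − A)⁻¹ = adj(I−A) / det(I−A) ≈
  [   1.2903     0.2067     0.2419]
  [   0.0000     1.2500     0.0000]
  [   0.6452     0.3377     1.3710]
Δx = (I − A)⁻¹ Δd with Δd having -30 in the Agriculture component and 0 elsewhere.
So Δx_A = L_AA · (-30), where L_AA = adj(I−A)_AA / det(I−A) = 0.6400 / 0.4960.
Δx_A = 0.6400 × (-30) / 0.4960 = -19.20 / 0.4960 ≈ -38.7.

Δx_A = -38.7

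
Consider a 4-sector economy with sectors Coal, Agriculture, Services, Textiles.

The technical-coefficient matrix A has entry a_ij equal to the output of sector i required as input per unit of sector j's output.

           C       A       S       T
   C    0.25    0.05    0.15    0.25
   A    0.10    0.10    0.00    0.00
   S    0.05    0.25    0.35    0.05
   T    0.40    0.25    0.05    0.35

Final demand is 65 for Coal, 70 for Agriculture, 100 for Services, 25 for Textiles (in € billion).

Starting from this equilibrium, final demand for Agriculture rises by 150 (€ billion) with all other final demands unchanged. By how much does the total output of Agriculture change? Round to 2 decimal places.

Δx_A = 173.95

I − A =
  [   0.75    -0.05    -0.15    -0.25]
  [  -0.10     0.90     0.00     0.00]
  [  -0.05    -0.25     0.65    -0.05]
  [  -0.40    -0.25    -0.05     0.65]
Compute the cofactors C_ij = (−1)^(i+j)·(3×3 minor ij) of I−A; the adjugate is their transpose:
adj(I−A) = Cᵀ =
  [ 0.37800   0.09100   0.09900   0.15300]
  [ 0.04200   0.24150   0.01100   0.01700]
  [ 0.06475   0.11200   0.33925   0.05100]
  [ 0.25375   0.15750   0.09125   0.42500]
det(I−A) = Σ_j (I−A)_1j·C_1j = (0.75)(0.37800) + (-0.05)(0.04200) + (-0.15)(0.06475) + (-0.25)(0.25375) = 0.20825
(I − A)⁻¹ = adj(I−A) / det(I−A) ≈
  [   1.8151     0.4370     0.4754     0.7347]
  [   0.2017     1.1597     0.0528     0.0816]
  [   0.3109     0.5378     1.6291     0.2449]
  [   1.2185     0.7563     0.4382     2.0408]
Δx = (I − A)⁻¹ Δd with Δd having +150 in the Agriculture component and 0 elsewhere.
So Δx_A = L_AA · (+150), where L_AA = adj(I−A)_AA / det(I−A) = 0.24150 / 0.20825.
Δx_A = 0.24150 × (+150) / 0.20825 = 36.225 / 0.20825 ≈ 173.95.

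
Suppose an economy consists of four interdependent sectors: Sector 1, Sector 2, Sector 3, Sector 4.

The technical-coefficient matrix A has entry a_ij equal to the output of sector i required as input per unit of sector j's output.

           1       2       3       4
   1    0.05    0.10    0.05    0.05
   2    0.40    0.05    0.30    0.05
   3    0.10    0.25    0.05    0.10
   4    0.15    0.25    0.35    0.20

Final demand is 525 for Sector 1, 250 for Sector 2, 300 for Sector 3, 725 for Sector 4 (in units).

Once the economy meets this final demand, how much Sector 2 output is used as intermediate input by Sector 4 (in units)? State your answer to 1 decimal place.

I − A =
  [   0.95    -0.10    -0.05    -0.05]
  [  -0.40     0.95    -0.30    -0.05]
  [  -0.10    -0.25     0.95    -0.10]
  [  -0.15    -0.25    -0.35     0.80]
Compute the cofactors C_ij = (−1)^(i+j)·(3×3 minor ij) of I−A; the adjugate is their transpose:
adj(I−A) = Cᵀ =
  [ 0.605000   0.100000   0.083500   0.054500]
  [ 0.327375   0.675125   0.265750   0.095875]
  [ 0.180875   0.222625   0.665250   0.108375]
  [ 0.294875   0.327125   0.389750   0.735375]
det(I−A) = Σ_j (I−A)_1j·C_1j = (0.95)(0.605000) + (-0.10)(0.327375) + (-0.05)(0.180875) + (-0.05)(0.294875) = 0.518225
(I − A)⁻¹ = adj(I−A) / det(I−A) ≈
  [   1.1674     0.1930     0.1611     0.1052]
  [   0.6317     1.3028     0.5128     0.1850]
  [   0.3490     0.4296     1.2837     0.2091]
  [   0.5690     0.6312     0.7521     1.4190]
First solve x = (I − A)⁻¹ d = adj(I−A)·d / det(I−A); in particular x_4 = (0.294875·525 + 0.327125·250 + 0.389750·300 + 0.735375·725) / 0.518225 = 886.6625 / 0.518225 ≈ 1710.960.
Intermediate flow from 2 to 4: z_24 = a_24 · x_4 = 0.05 × 886.6625 / 0.518225 = 44.333125 / 0.518225 ≈ 85.5.

z_24 = 85.5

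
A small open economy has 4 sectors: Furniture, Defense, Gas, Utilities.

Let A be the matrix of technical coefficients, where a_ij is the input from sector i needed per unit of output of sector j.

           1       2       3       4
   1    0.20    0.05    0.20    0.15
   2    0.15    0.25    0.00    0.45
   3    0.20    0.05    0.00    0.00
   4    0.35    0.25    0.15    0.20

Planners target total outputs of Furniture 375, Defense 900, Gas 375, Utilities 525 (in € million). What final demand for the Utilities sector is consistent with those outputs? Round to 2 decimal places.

I − A =
  [   0.80    -0.05    -0.20    -0.15]
  [  -0.15     0.75     0.00    -0.45]
  [  -0.20    -0.05     1.00     0.00]
  [  -0.35    -0.25    -0.15     0.80]
d = (I − A) x:
  d_1 = (+0.80)·375 + (-0.05)·900 + (-0.20)·375 + (-0.15)·525 = 101.25
  d_2 = (-0.15)·375 + (+0.75)·900 + (+0.00)·375 + (-0.45)·525 = 382.50
  d_3 = (-0.20)·375 + (-0.05)·900 + (+1.00)·375 + (+0.00)·525 = 255.00
  d_4 = (-0.35)·375 + (-0.25)·900 + (-0.15)·375 + (+0.80)·525 = 7.50

d_4 = 7.50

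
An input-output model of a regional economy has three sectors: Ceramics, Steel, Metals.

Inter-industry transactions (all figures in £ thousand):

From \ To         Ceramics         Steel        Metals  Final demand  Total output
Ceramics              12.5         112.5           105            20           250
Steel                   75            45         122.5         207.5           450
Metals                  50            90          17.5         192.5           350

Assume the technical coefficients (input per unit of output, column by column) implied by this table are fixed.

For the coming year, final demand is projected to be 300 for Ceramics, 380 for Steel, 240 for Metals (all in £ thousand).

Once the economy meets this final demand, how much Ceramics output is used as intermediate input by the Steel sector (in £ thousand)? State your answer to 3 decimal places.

Technical coefficients a_ij = z_ij / X_j:
  a_11 = 12.5/250 = 0.05, a_21 = 75/250 = 0.30, a_31 = 50/250 = 0.20
  a_12 = 112.5/450 = 0.25, a_22 = 45/450 = 0.10, a_32 = 90/450 = 0.20
  a_13 = 105/350 = 0.30, a_23 = 122.5/350 = 0.35, a_33 = 17.5/350 = 0.05
I − A =
  [   0.95    -0.25    -0.30]
  [  -0.30     0.90    -0.35]
  [  -0.20    -0.20     0.95]
Cofactors of I−A, C_ij = (−1)^(i+j)·(minor ij) (rows/columns in the sector order above):
  C_11 = (0.90)(0.95) − (-0.35)(-0.20) = 0.7850
  C_12 = −[(-0.30)(0.95) − (-0.35)(-0.20)] = 0.3550
  C_13 = (-0.30)(-0.20) − (0.90)(-0.20) = 0.2400
  C_21 = −[(-0.25)(0.95) − (-0.30)(-0.20)] = 0.2975
  C_22 = (0.95)(0.95) − (-0.30)(-0.20) = 0.8425
  C_23 = −[(0.95)(-0.20) − (-0.25)(-0.20)] = 0.2400
  C_31 = (-0.25)(-0.35) − (-0.30)(0.90) = 0.3575
  C_32 = −[(0.95)(-0.35) − (-0.30)(-0.30)] = 0.4225
  C_33 = (0.95)(0.90) − (-0.25)(-0.30) = 0.7800
det(I−A) = Σ_j (I−A)_1j·C_1j = (0.95)(0.7850) + (-0.25)(0.3550) + (-0.30)(0.2400) = 0.5850
adj(I−A) = Cᵀ =
  [ 0.7850   0.2975   0.3575]
  [ 0.3550   0.8425   0.4225]
  [ 0.2400   0.2400   0.7800]
(I − A)⁻¹ = adj(I−A) / det(I−A) ≈
  [   1.3419     0.5085     0.6111]
  [   0.6068     1.4402     0.7222]
  [   0.4103     0.4103     1.3333]
First solve x = (I − A)⁻¹ d = adj(I−A)·d / det(I−A); in particular x_2 = (0.3550·300 + 0.8425·380 + 0.4225·240) / 0.5850 = 528.05 / 0.5850 ≈ 902.64957.
Intermediate flow from 1 to 2: z_12 = a_12 · x_2 = 0.25 × 528.05 / 0.5850 = 132.0125 / 0.5850 ≈ 225.662.

z_12 = 225.662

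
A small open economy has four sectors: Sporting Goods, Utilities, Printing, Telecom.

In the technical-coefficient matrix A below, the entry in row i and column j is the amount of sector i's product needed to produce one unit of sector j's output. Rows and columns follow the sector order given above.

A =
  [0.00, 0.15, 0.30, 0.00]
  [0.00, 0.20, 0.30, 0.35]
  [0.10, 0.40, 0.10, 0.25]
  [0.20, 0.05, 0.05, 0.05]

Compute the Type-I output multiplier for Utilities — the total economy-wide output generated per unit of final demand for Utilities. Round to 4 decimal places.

I − A =
  [   1.00    -0.15    -0.30     0.00]
  [   0.00     0.80    -0.30    -0.35]
  [  -0.10    -0.40     0.90    -0.25]
  [  -0.20    -0.05    -0.05     0.95]
Compute the cofactors C_ij = (−1)^(i+j)·(3×3 minor ij) of I−A; the adjugate is their transpose:
adj(I−A) = Cᵀ =
  [ 0.533500   0.244125   0.268125   0.160500]
  [ 0.108250   0.799000   0.323500   0.379500]
  [ 0.142250   0.414250   0.732000   0.345250]
  [ 0.125500   0.115250   0.112000   0.571500]
det(I−A) = Σ_j (I−A)_1j·C_1j = (1.00)(0.533500) + (-0.15)(0.108250) + (-0.30)(0.142250) + (0.00)(0.125500) = 0.4745875
(I − A)⁻¹ = adj(I−A) / det(I−A) ≈
  [   1.12413     0.51439     0.56496     0.33819]
  [   0.22809     1.68357     0.68164     0.79964]
  [   0.29973     0.87286     1.54239     0.72747]
  [   0.26444     0.24284     0.23599     1.20420]
The output multiplier for sector j is the column-j sum of the Leontief inverse (I − A)⁻¹ = adj(I−A) / det(I−A).
Column 2 of adj(I−A): (0.244125, 0.799000, 0.414250, 0.115250); det(I−A) = 0.4745875.
m_2 = (0.244125 + 0.799000 + 0.414250 + 0.115250) / 0.4745875 = 1.572625 / 0.4745875 ≈ 3.3137.

m_2 = 3.3137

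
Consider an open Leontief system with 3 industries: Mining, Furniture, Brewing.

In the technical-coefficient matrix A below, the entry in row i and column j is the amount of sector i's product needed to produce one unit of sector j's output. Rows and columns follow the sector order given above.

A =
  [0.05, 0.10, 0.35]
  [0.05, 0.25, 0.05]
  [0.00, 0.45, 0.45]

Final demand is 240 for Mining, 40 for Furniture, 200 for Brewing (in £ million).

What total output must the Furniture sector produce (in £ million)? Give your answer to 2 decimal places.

I − A =
  [   0.95    -0.10    -0.35]
  [  -0.05     0.75    -0.05]
  [   0.00    -0.45     0.55]
Cofactors of I−A, C_ij = (−1)^(i+j)·(minor ij) (rows/columns in the sector order above):
  C_11 = (0.75)(0.55) − (-0.05)(-0.45) = 0.3900
  C_12 = −[(-0.05)(0.55) − (-0.05)(0.00)] = 0.0275
  C_13 = (-0.05)(-0.45) − (0.75)(0.00) = 0.0225
  C_21 = −[(-0.10)(0.55) − (-0.35)(-0.45)] = 0.2125
  C_22 = (0.95)(0.55) − (-0.35)(0.00) = 0.5225
  C_23 = −[(0.95)(-0.45) − (-0.10)(0.00)] = 0.4275
  C_31 = (-0.10)(-0.05) − (-0.35)(0.75) = 0.2675
  C_32 = −[(0.95)(-0.05) − (-0.35)(-0.05)] = 0.0650
  C_33 = (0.95)(0.75) − (-0.10)(-0.05) = 0.7075
det(I−A) = Σ_j (I−A)_1j·C_1j = (0.95)(0.3900) + (-0.10)(0.0275) + (-0.35)(0.0225) = 0.359875
adj(I−A) = Cᵀ =
  [ 0.3900   0.2125   0.2675]
  [ 0.0275   0.5225   0.0650]
  [ 0.0225   0.4275   0.7075]
(I − A)⁻¹ = adj(I−A) / det(I−A) ≈
  [   1.0837     0.5905     0.7433]
  [   0.0764     1.4519     0.1806]
  [   0.0625     1.1879     1.9660]
x = (I − A)⁻¹ d = adj(I−A)·d / det(I−A), with det(I−A) = 0.359875:
  x_1 = (0.3900·240 + 0.2125·40 + 0.2675·200) / 0.359875 = 155.60 / 0.359875 ≈ 432.37
  x_2 = (0.0275·240 + 0.5225·40 + 0.0650·200) / 0.359875 = 40.50 / 0.359875 ≈ 112.54
  x_3 = (0.0225·240 + 0.4275·40 + 0.7075·200) / 0.359875 = 164.00 / 0.359875 ≈ 455.71

x_2 = 112.54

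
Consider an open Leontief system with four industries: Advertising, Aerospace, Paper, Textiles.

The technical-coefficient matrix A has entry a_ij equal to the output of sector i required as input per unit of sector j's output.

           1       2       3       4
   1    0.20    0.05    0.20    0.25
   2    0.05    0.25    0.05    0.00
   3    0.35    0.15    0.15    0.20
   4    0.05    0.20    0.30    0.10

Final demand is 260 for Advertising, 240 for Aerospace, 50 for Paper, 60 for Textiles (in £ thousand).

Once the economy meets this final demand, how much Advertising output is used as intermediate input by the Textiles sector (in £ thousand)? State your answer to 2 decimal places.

z_14 = 82.19

I − A =
  [   0.80    -0.05    -0.20    -0.25]
  [  -0.05     0.75    -0.05     0.00]
  [  -0.35    -0.15     0.85    -0.20]
  [  -0.05    -0.20    -0.30     0.90]
Compute the cofactors C_ij = (−1)^(i+j)·(3×3 minor ij) of I−A; the adjugate is their transpose:
adj(I−A) = Cᵀ =
  [ 0.520000   0.124000   0.196000   0.188000]
  [ 0.051500   0.462125   0.048125   0.025000]
  [ 0.252500   0.171875   0.525875   0.187000]
  [ 0.124500   0.166875   0.196875   0.447000]
det(I−A) = Σ_j (I−A)_1j·C_1j = (0.80)(0.520000) + (-0.05)(0.051500) + (-0.20)(0.252500) + (-0.25)(0.124500) = 0.3318
(I − A)⁻¹ = adj(I−A) / det(I−A) ≈
  [   1.5672     0.3737     0.5907     0.5666]
  [   0.1552     1.3928     0.1450     0.0753]
  [   0.7610     0.5180     1.5849     0.5636]
  [   0.3752     0.5029     0.5934     1.3472]
First solve x = (I − A)⁻¹ d = adj(I−A)·d / det(I−A); in particular x_4 = (0.124500·260 + 0.166875·240 + 0.196875·50 + 0.447000·60) / 0.3318 = 109.08375 / 0.3318 ≈ 328.7636.
Intermediate flow from 1 to 4: z_14 = a_14 · x_4 = 0.25 × 109.08375 / 0.3318 = 27.2709375 / 0.3318 ≈ 82.19.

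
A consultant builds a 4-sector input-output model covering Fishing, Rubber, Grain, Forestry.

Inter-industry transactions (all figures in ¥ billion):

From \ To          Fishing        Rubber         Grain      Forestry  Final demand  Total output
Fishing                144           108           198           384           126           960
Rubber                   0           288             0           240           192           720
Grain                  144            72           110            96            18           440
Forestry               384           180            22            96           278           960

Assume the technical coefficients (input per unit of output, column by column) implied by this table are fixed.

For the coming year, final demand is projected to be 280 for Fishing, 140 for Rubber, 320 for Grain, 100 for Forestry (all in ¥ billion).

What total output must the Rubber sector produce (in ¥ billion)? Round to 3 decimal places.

x_2 = 625.613

Technical coefficients a_ij = z_ij / X_j:
  a_11 = 144/960 = 0.15, a_21 = 0/960 = 0.00, a_31 = 144/960 = 0.15, a_41 = 384/960 = 0.40
  a_12 = 108/720 = 0.15, a_22 = 288/720 = 0.40, a_32 = 72/720 = 0.10, a_42 = 180/720 = 0.25
  a_13 = 198/440 = 0.45, a_23 = 0/440 = 0.00, a_33 = 110/440 = 0.25, a_43 = 22/440 = 0.05
  a_14 = 384/960 = 0.40, a_24 = 240/960 = 0.25, a_34 = 96/960 = 0.10, a_44 = 96/960 = 0.10
I − A =
  [   0.85    -0.15    -0.45    -0.40]
  [   0.00     0.60     0.00    -0.25]
  [  -0.15    -0.10     0.75    -0.10]
  [  -0.40    -0.25    -0.05     0.90]
Compute the cofactors C_ij = (−1)^(i+j)·(3×3 minor ij) of I−A; the adjugate is their transpose:
adj(I−A) = Cᵀ =
  [ 0.353875   0.229250   0.228750   0.246375]
  [ 0.076875   0.367750   0.055625   0.142500]
  [ 0.105625   0.123000   0.294875   0.113875]
  [ 0.184500   0.210875   0.133500   0.342000]
det(I−A) = Σ_j (I−A)_1j·C_1j = (0.85)(0.353875) + (-0.15)(0.076875) + (-0.45)(0.105625) + (-0.40)(0.184500) = 0.16793125
(I − A)⁻¹ = adj(I−A) / det(I−A) ≈
  [   2.1073     1.3651     1.3622     1.4671]
  [   0.4578     2.1899     0.3312     0.8486]
  [   0.6290     0.7324     1.7559     0.6781]
  [   1.0987     1.2557     0.7950     2.0365]
x = (I − A)⁻¹ d = adj(I−A)·d / det(I−A), with det(I−A) = 0.16793125:
  x_1 = (0.353875·280 + 0.229250·140 + 0.228750·320 + 0.246375·100) / 0.16793125 = 229.0175 / 0.16793125 ≈ 1363.757
  x_2 = (0.076875·280 + 0.367750·140 + 0.055625·320 + 0.142500·100) / 0.16793125 = 105.06 / 0.16793125 ≈ 625.613
  x_3 = (0.105625·280 + 0.123000·140 + 0.294875·320 + 0.113875·100) / 0.16793125 = 152.5425 / 0.16793125 ≈ 908.363
  x_4 = (0.184500·280 + 0.210875·140 + 0.133500·320 + 0.342000·100) / 0.16793125 = 158.1025 / 0.16793125 ≈ 941.472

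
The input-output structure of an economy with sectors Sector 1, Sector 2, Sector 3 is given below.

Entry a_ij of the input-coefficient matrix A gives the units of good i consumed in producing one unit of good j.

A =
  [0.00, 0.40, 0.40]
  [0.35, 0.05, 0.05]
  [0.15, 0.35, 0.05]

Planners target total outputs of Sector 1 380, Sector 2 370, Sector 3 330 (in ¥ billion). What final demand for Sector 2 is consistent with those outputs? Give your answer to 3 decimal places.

I − A =
  [   1.00    -0.40    -0.40]
  [  -0.35     0.95    -0.05]
  [  -0.15    -0.35     0.95]
d = (I − A) x:
  d_1 = (+1.00)·380 + (-0.40)·370 + (-0.40)·330 = 100.000
  d_2 = (-0.35)·380 + (+0.95)·370 + (-0.05)·330 = 202.000
  d_3 = (-0.15)·380 + (-0.35)·370 + (+0.95)·330 = 127.000

d_2 = 202.000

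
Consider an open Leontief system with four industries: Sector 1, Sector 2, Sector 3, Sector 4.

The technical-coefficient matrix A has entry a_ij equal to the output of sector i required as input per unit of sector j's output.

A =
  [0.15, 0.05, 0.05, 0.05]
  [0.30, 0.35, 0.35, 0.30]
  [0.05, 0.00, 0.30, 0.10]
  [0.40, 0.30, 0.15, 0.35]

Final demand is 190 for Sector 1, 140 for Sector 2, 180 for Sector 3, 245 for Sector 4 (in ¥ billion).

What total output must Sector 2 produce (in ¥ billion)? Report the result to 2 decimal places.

x_2 = 1265.74

I − A =
  [   0.85    -0.05    -0.05    -0.05]
  [  -0.30     0.65    -0.35    -0.30]
  [  -0.05     0.00     0.70    -0.10]
  [  -0.40    -0.30    -0.15     0.65]
Compute the cofactors C_ij = (−1)^(i+j)·(3×3 minor ij) of I−A; the adjugate is their transpose:
adj(I−A) = Cᵀ =
  [ 0.212500   0.034000   0.040375   0.038250]
  [ 0.243625   0.356000   0.242625   0.220375]
  [ 0.051625   0.029875   0.249375   0.056125]
  [ 0.255125   0.192125   0.194375   0.373750]
det(I−A) = Σ_j (I−A)_1j·C_1j = (0.85)(0.212500) + (-0.05)(0.243625) + (-0.05)(0.051625) + (-0.05)(0.255125) = 0.15310625
(I − A)⁻¹ = adj(I−A) / det(I−A) ≈
  [   1.3879     0.2221     0.2637     0.2498]
  [   1.5912     2.3252     1.5847     1.4394]
  [   0.3372     0.1951     1.6288     0.3666]
  [   1.6663     1.2548     1.2695     2.4411]
x = (I − A)⁻¹ d = adj(I−A)·d / det(I−A), with det(I−A) = 0.15310625:
  x_1 = (0.212500·190 + 0.034000·140 + 0.040375·180 + 0.038250·245) / 0.15310625 = 61.77375 / 0.15310625 ≈ 403.47
  x_2 = (0.243625·190 + 0.356000·140 + 0.242625·180 + 0.220375·245) / 0.15310625 = 193.793125 / 0.15310625 ≈ 1265.74
  x_3 = (0.051625·190 + 0.029875·140 + 0.249375·180 + 0.056125·245) / 0.15310625 = 72.629375 / 0.15310625 ≈ 474.37
  x_4 = (0.255125·190 + 0.192125·140 + 0.194375·180 + 0.373750·245) / 0.15310625 = 201.9275 / 0.15310625 ≈ 1318.87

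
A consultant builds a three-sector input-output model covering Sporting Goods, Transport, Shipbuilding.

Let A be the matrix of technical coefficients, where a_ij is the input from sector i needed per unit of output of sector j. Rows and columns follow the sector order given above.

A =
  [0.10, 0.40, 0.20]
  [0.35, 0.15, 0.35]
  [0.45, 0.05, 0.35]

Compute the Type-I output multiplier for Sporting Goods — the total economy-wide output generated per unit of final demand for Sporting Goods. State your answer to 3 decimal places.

I − A =
  [   0.90    -0.40    -0.20]
  [  -0.35     0.85    -0.35]
  [  -0.45    -0.05     0.65]
Cofactors of I−A, C_ij = (−1)^(i+j)·(minor ij) (rows/columns in the sector order above):
  C_11 = (0.85)(0.65) − (-0.35)(-0.05) = 0.5350
  C_12 = −[(-0.35)(0.65) − (-0.35)(-0.45)] = 0.3850
  C_13 = (-0.35)(-0.05) − (0.85)(-0.45) = 0.4000
  C_21 = −[(-0.40)(0.65) − (-0.20)(-0.05)] = 0.2700
  C_22 = (0.90)(0.65) − (-0.20)(-0.45) = 0.4950
  C_23 = −[(0.90)(-0.05) − (-0.40)(-0.45)] = 0.2250
  C_31 = (-0.40)(-0.35) − (-0.20)(0.85) = 0.3100
  C_32 = −[(0.90)(-0.35) − (-0.20)(-0.35)] = 0.3850
  C_33 = (0.90)(0.85) − (-0.40)(-0.35) = 0.6250
det(I−A) = Σ_j (I−A)_1j·C_1j = (0.90)(0.5350) + (-0.40)(0.3850) + (-0.20)(0.4000) = 0.2475
adj(I−A) = Cᵀ =
  [ 0.5350   0.2700   0.3100]
  [ 0.3850   0.4950   0.3850]
  [ 0.4000   0.2250   0.6250]
(I − A)⁻¹ = adj(I−A) / det(I−A) ≈
  [   2.1616     1.0909     1.2525]
  [   1.5556     2.0000     1.5556]
  [   1.6162     0.9091     2.5253]
The output multiplier for sector j is the column-j sum of the Leontief inverse (I − A)⁻¹ = adj(I−A) / det(I−A).
Column 1 of adj(I−A): (0.5350, 0.3850, 0.4000); det(I−A) = 0.2475.
m_1 = (0.5350 + 0.3850 + 0.4000) / 0.2475 = 1.32 / 0.2475 ≈ 5.333.

m_1 = 5.333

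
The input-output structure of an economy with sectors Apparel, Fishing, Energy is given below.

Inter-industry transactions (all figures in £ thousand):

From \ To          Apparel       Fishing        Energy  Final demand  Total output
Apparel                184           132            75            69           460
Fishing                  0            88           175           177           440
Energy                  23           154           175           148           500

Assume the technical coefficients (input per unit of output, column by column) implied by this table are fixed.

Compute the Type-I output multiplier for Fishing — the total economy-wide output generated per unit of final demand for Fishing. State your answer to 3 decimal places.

m_F = 3.762

Technical coefficients a_ij = z_ij / X_j:
  a_AA = 184/460 = 0.40, a_FA = 0/460 = 0.00, a_EA = 23/460 = 0.05
  a_AF = 132/440 = 0.30, a_FF = 88/440 = 0.20, a_EF = 154/440 = 0.35
  a_AE = 75/500 = 0.15, a_FE = 175/500 = 0.35, a_EE = 175/500 = 0.35
I − A =
  [   0.60    -0.30    -0.15]
  [   0.00     0.80    -0.35]
  [  -0.05    -0.35     0.65]
Cofactors of I−A, C_ij = (−1)^(i+j)·(minor ij) (rows/columns in the sector order above):
  C_11 = (0.80)(0.65) − (-0.35)(-0.35) = 0.3975
  C_12 = −[(0.00)(0.65) − (-0.35)(-0.05)] = 0.0175
  C_13 = (0.00)(-0.35) − (0.80)(-0.05) = 0.0400
  C_21 = −[(-0.30)(0.65) − (-0.15)(-0.35)] = 0.2475
  C_22 = (0.60)(0.65) − (-0.15)(-0.05) = 0.3825
  C_23 = −[(0.60)(-0.35) − (-0.30)(-0.05)] = 0.2250
  C_31 = (-0.30)(-0.35) − (-0.15)(0.80) = 0.2250
  C_32 = −[(0.60)(-0.35) − (-0.15)(0.00)] = 0.2100
  C_33 = (0.60)(0.80) − (-0.30)(0.00) = 0.4800
det(I−A) = Σ_j (I−A)_1j·C_1j = (0.60)(0.3975) + (-0.30)(0.0175) + (-0.15)(0.0400) = 0.22725
adj(I−A) = Cᵀ =
  [ 0.3975   0.2475   0.2250]
  [ 0.0175   0.3825   0.2100]
  [ 0.0400   0.2250   0.4800]
(I − A)⁻¹ = adj(I−A) / det(I−A) ≈
  [   1.7492     1.0891     0.9901]
  [   0.0770     1.6832     0.9241]
  [   0.1760     0.9901     2.1122]
The output multiplier for sector j is the column-j sum of the Leontief inverse (I − A)⁻¹ = adj(I−A) / det(I−A).
Column F of adj(I−A): (0.2475, 0.3825, 0.2250); det(I−A) = 0.22725.
m_F = (0.2475 + 0.3825 + 0.2250) / 0.22725 = 0.855 / 0.22725 ≈ 3.762.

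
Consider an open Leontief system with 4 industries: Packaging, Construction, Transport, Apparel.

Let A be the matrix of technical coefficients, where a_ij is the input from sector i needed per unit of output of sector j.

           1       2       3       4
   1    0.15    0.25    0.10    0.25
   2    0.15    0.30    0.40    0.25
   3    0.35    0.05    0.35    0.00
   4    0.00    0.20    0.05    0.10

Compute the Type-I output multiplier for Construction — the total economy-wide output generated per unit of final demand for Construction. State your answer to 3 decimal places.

m_2 = 4.156

I − A =
  [   0.85    -0.25    -0.10    -0.25]
  [  -0.15     0.70    -0.40    -0.25]
  [  -0.35    -0.05     0.65     0.00]
  [   0.00    -0.20    -0.05     0.90]
Compute the cofactors C_ij = (−1)^(i+j)·(3×3 minor ij) of I−A; the adjugate is their transpose:
adj(I−A) = Cᵀ =
  [ 0.358375   0.183875   0.179875   0.150625]
  [ 0.218125   0.461375   0.332000   0.188750]
  [ 0.209750   0.134500   0.451750   0.095625]
  [ 0.060125   0.110000   0.098875   0.285125]
det(I−A) = Σ_j (I−A)_1j·C_1j = (0.85)(0.358375) + (-0.25)(0.218125) + (-0.10)(0.209750) + (-0.25)(0.060125) = 0.21408125
(I − A)⁻¹ = adj(I−A) / det(I−A) ≈
  [   1.6740     0.8589     0.8402     0.7036]
  [   1.0189     2.1551     1.5508     0.8817]
  [   0.9798     0.6283     2.1102     0.4467]
  [   0.2809     0.5138     0.4619     1.3319]
The output multiplier for sector j is the column-j sum of the Leontief inverse (I − A)⁻¹ = adj(I−A) / det(I−A).
Column 2 of adj(I−A): (0.183875, 0.461375, 0.134500, 0.110000); det(I−A) = 0.21408125.
m_2 = (0.183875 + 0.461375 + 0.134500 + 0.110000) / 0.21408125 = 0.88975 / 0.21408125 ≈ 4.156.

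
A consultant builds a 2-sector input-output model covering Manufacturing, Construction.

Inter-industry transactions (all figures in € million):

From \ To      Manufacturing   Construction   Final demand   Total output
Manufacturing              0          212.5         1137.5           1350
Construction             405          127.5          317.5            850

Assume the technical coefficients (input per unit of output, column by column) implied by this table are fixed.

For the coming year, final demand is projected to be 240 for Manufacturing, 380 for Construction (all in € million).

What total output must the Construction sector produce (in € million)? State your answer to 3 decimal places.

x_2 = 583.226

Technical coefficients a_ij = z_ij / X_j:
  a_11 = 0/1350 = 0.00, a_21 = 405/1350 = 0.30
  a_12 = 212.5/850 = 0.25, a_22 = 127.5/850 = 0.15
I − A =
  [   1.00    -0.25]
  [  -0.30     0.85]
det(I−A) = (1.00)(0.85) − (-0.25)(-0.30) = 0.7750
adj(I−A) = [[0.85, 0.25], [0.30, 1.00]]
(I − A)⁻¹ = adj(I−A) / det(I−A) ≈
  [   1.0968     0.3226]
  [   0.3871     1.2903]
x = (I − A)⁻¹ d = adj(I−A)·d / det(I−A), with det(I−A) = 0.7750:
  x_1 = (0.85·240 + 0.25·380) / 0.7750 = 299.00 / 0.7750 ≈ 385.806
  x_2 = (0.30·240 + 1.00·380) / 0.7750 = 452.00 / 0.7750 ≈ 583.226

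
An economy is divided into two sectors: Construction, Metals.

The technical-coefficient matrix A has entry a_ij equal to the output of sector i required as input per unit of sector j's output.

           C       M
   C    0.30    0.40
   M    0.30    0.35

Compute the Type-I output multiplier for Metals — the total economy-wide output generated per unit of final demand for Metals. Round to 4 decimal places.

I − A =
  [   0.70    -0.40]
  [  -0.30     0.65]
det(I−A) = (0.70)(0.65) − (-0.40)(-0.30) = 0.3350
adj(I−A) = [[0.65, 0.40], [0.30, 0.70]]
(I − A)⁻¹ = adj(I−A) / det(I−A) ≈
  [   1.94030     1.19403]
  [   0.89552     2.08955]
The output multiplier for sector j is the column-j sum of the Leontief inverse (I − A)⁻¹ = adj(I−A) / det(I−A).
Column M of adj(I−A): (0.40, 0.70); det(I−A) = 0.3350.
m_M = (0.40 + 0.70) / 0.3350 = 1.10 / 0.3350 ≈ 3.2836.

m_M = 3.2836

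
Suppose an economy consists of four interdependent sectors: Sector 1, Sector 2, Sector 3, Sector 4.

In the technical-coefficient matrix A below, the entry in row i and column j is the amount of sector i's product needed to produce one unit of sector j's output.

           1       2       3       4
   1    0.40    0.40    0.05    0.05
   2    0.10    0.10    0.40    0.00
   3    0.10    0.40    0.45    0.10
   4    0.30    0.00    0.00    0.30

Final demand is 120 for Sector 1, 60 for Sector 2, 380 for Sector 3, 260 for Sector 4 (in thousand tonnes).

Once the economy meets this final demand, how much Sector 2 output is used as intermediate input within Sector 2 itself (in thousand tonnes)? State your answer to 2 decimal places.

z_22 = 94.52

I − A =
  [   0.60    -0.40    -0.05    -0.05]
  [  -0.10     0.90    -0.40     0.00]
  [  -0.10    -0.40     0.55    -0.10]
  [  -0.30     0.00     0.00     0.70]
Compute the cofactors C_ij = (−1)^(i+j)·(3×3 minor ij) of I−A; the adjugate is their transpose:
adj(I−A) = Cᵀ =
  [ 0.23450   0.16800   0.14350   0.03725]
  [ 0.07850   0.21775   0.16550   0.02925]
  [ 0.11800   0.20200   0.33650   0.05650]
  [ 0.10050   0.07200   0.06150   0.15650]
det(I−A) = Σ_j (I−A)_1j·C_1j = (0.60)(0.23450) + (-0.40)(0.07850) + (-0.05)(0.11800) + (-0.05)(0.10050) = 0.098375
(I − A)⁻¹ = adj(I−A) / det(I−A) ≈
  [   2.3837     1.7078     1.4587     0.3787]
  [   0.7980     2.2135     1.6823     0.2973]
  [   1.1995     2.0534     3.4206     0.5743]
  [   1.0216     0.7319     0.6252     1.5909]
First solve x = (I − A)⁻¹ d = adj(I−A)·d / det(I−A); in particular x_2 = (0.07850·120 + 0.21775·60 + 0.16550·380 + 0.02925·260) / 0.098375 = 92.98 / 0.098375 ≈ 945.1588.
Intermediate flow from 2 to 2: z_22 = a_22 · x_2 = 0.10 × 92.98 / 0.098375 = 9.298 / 0.098375 ≈ 94.52.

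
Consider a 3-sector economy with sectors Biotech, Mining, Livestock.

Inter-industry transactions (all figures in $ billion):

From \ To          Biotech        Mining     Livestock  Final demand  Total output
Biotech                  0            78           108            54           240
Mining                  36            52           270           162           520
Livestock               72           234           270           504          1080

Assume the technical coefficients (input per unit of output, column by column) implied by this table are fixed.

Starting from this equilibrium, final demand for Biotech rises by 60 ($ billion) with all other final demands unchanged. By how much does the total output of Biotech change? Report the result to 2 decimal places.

Δx_B = 67.42

Technical coefficients a_ij = z_ij / X_j:
  a_BB = 0/240 = 0.00, a_MB = 36/240 = 0.15, a_LB = 72/240 = 0.30
  a_BM = 78/520 = 0.15, a_MM = 52/520 = 0.10, a_LM = 234/520 = 0.45
  a_BL = 108/1080 = 0.10, a_ML = 270/1080 = 0.25, a_LL = 270/1080 = 0.25
I − A =
  [   1.00    -0.15    -0.10]
  [  -0.15     0.90    -0.25]
  [  -0.30    -0.45     0.75]
Cofactors of I−A, C_ij = (−1)^(i+j)·(minor ij) (rows/columns in the sector order above):
  C_11 = (0.90)(0.75) − (-0.25)(-0.45) = 0.5625
  C_12 = −[(-0.15)(0.75) − (-0.25)(-0.30)] = 0.1875
  C_13 = (-0.15)(-0.45) − (0.90)(-0.30) = 0.3375
  C_21 = −[(-0.15)(0.75) − (-0.10)(-0.45)] = 0.1575
  C_22 = (1.00)(0.75) − (-0.10)(-0.30) = 0.7200
  C_23 = −[(1.00)(-0.45) − (-0.15)(-0.30)] = 0.4950
  C_31 = (-0.15)(-0.25) − (-0.10)(0.90) = 0.1275
  C_32 = −[(1.00)(-0.25) − (-0.10)(-0.15)] = 0.2650
  C_33 = (1.00)(0.90) − (-0.15)(-0.15) = 0.8775
det(I−A) = Σ_j (I−A)_1j·C_1j = (1.00)(0.5625) + (-0.15)(0.1875) + (-0.10)(0.3375) = 0.500625
adj(I−A) = Cᵀ =
  [ 0.5625   0.1575   0.1275]
  [ 0.1875   0.7200   0.2650]
  [ 0.3375   0.4950   0.8775]
(I − A)⁻¹ = adj(I−A) / det(I−A) ≈
  [   1.1236     0.3146     0.2547]
  [   0.3745     1.4382     0.5293]
  [   0.6742     0.9888     1.7528]
Δx = (I − A)⁻¹ Δd with Δd having +60 in the Biotech component and 0 elsewhere.
So Δx_B = L_BB · (+60), where L_BB = adj(I−A)_BB / det(I−A) = 0.5625 / 0.500625.
Δx_B = 0.5625 × (+60) / 0.500625 = 33.75 / 0.500625 ≈ 67.42.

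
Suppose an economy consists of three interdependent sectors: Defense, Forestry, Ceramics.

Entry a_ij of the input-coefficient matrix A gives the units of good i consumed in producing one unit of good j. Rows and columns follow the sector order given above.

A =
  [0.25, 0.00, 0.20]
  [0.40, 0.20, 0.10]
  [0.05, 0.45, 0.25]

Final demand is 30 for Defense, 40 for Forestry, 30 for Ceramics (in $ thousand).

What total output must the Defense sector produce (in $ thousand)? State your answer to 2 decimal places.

I − A =
  [   0.75     0.00    -0.20]
  [  -0.40     0.80    -0.10]
  [  -0.05    -0.45     0.75]
Cofactors of I−A, C_ij = (−1)^(i+j)·(minor ij) (rows/columns in the sector order above):
  C_11 = (0.80)(0.75) − (-0.10)(-0.45) = 0.5550
  C_12 = −[(-0.40)(0.75) − (-0.10)(-0.05)] = 0.3050
  C_13 = (-0.40)(-0.45) − (0.80)(-0.05) = 0.2200
  C_21 = −[(0.00)(0.75) − (-0.20)(-0.45)] = 0.0900
  C_22 = (0.75)(0.75) − (-0.20)(-0.05) = 0.5525
  C_23 = −[(0.75)(-0.45) − (0.00)(-0.05)] = 0.3375
  C_31 = (0.00)(-0.10) − (-0.20)(0.80) = 0.1600
  C_32 = −[(0.75)(-0.10) − (-0.20)(-0.40)] = 0.1550
  C_33 = (0.75)(0.80) − (0.00)(-0.40) = 0.6000
det(I−A) = Σ_j (I−A)_1j·C_1j = (0.75)(0.5550) + (0.00)(0.3050) + (-0.20)(0.2200) = 0.37225
adj(I−A) = Cᵀ =
  [ 0.5550   0.0900   0.1600]
  [ 0.3050   0.5525   0.1550]
  [ 0.2200   0.3375   0.6000]
(I − A)⁻¹ = adj(I−A) / det(I−A) ≈
  [   1.4909     0.2418     0.4298]
  [   0.8193     1.4842     0.4164]
  [   0.5910     0.9066     1.6118]
x = (I − A)⁻¹ d = adj(I−A)·d / det(I−A), with det(I−A) = 0.37225:
  x_1 = (0.5550·30 + 0.0900·40 + 0.1600·30) / 0.37225 = 25.05 / 0.37225 ≈ 67.29
  x_2 = (0.3050·30 + 0.5525·40 + 0.1550·30) / 0.37225 = 35.90 / 0.37225 ≈ 96.44
  x_3 = (0.2200·30 + 0.3375·40 + 0.6000·30) / 0.37225 = 38.10 / 0.37225 ≈ 102.35

x_1 = 67.29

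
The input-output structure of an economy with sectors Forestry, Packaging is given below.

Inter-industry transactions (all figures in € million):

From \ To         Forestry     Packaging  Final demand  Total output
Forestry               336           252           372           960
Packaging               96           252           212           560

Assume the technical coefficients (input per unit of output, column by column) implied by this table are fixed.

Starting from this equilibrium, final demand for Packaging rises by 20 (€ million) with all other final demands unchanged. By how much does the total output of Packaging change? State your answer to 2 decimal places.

Δx_P = 41.60

Technical coefficients a_ij = z_ij / X_j:
  a_FF = 336/960 = 0.35, a_PF = 96/960 = 0.10
  a_FP = 252/560 = 0.45, a_PP = 252/560 = 0.45
I − A =
  [   0.65    -0.45]
  [  -0.10     0.55]
det(I−A) = (0.65)(0.55) − (-0.45)(-0.10) = 0.3125
adj(I−A) = [[0.55, 0.45], [0.10, 0.65]]
(I − A)⁻¹ = adj(I−A) / det(I−A) ≈
  [   1.7600     1.4400]
  [   0.3200     2.0800]
Δx = (I − A)⁻¹ Δd with Δd having +20 in the Packaging component and 0 elsewhere.
So Δx_P = L_PP · (+20), where L_PP = adj(I−A)_PP / det(I−A) = 0.65 / 0.3125.
Δx_P = 0.65 × (+20) / 0.3125 = 13.00 / 0.3125 = 41.60.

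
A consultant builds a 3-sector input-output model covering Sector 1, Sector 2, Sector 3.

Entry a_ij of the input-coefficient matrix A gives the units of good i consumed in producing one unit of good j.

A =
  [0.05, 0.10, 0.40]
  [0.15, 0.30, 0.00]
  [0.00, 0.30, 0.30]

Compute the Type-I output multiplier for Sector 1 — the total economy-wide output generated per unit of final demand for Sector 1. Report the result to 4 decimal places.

I − A =
  [   0.95    -0.10    -0.40]
  [  -0.15     0.70     0.00]
  [   0.00    -0.30     0.70]
Cofactors of I−A, C_ij = (−1)^(i+j)·(minor ij) (rows/columns in the sector order above):
  C_11 = (0.70)(0.70) − (0.00)(-0.30) = 0.4900
  C_12 = −[(-0.15)(0.70) − (0.00)(0.00)] = 0.1050
  C_13 = (-0.15)(-0.30) − (0.70)(0.00) = 0.0450
  C_21 = −[(-0.10)(0.70) − (-0.40)(-0.30)] = 0.1900
  C_22 = (0.95)(0.70) − (-0.40)(0.00) = 0.6650
  C_23 = −[(0.95)(-0.30) − (-0.10)(0.00)] = 0.2850
  C_31 = (-0.10)(0.00) − (-0.40)(0.70) = 0.2800
  C_32 = −[(0.95)(0.00) − (-0.40)(-0.15)] = 0.0600
  C_33 = (0.95)(0.70) − (-0.10)(-0.15) = 0.6500
det(I−A) = Σ_j (I−A)_1j·C_1j = (0.95)(0.4900) + (-0.10)(0.1050) + (-0.40)(0.0450) = 0.4370
adj(I−A) = Cᵀ =
  [ 0.4900   0.1900   0.2800]
  [ 0.1050   0.6650   0.0600]
  [ 0.0450   0.2850   0.6500]
(I − A)⁻¹ = adj(I−A) / det(I−A) ≈
  [   1.12128     0.43478     0.64073]
  [   0.24027     1.52174     0.13730]
  [   0.10297     0.65217     1.48741]
The output multiplier for sector j is the column-j sum of the Leontief inverse (I − A)⁻¹ = adj(I−A) / det(I−A).
Column 1 of adj(I−A): (0.4900, 0.1050, 0.0450); det(I−A) = 0.4370.
m_1 = (0.4900 + 0.1050 + 0.0450) / 0.4370 = 0.64 / 0.4370 ≈ 1.4645.

m_1 = 1.4645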